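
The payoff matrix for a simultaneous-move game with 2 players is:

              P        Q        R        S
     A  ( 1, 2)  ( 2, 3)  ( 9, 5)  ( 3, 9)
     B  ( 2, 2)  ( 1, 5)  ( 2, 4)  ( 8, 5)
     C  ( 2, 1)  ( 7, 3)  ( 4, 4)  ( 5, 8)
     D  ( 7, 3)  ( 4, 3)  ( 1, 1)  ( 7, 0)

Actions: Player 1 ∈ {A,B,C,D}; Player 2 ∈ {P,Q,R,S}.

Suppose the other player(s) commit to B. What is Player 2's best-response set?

u_2(P vs B) = 2
u_2(Q vs B) = 5
u_2(R vs B) = 4
u_2(S vs B) = 5
max payoff 5 at {Q,S}

BR_2 = {Q,S}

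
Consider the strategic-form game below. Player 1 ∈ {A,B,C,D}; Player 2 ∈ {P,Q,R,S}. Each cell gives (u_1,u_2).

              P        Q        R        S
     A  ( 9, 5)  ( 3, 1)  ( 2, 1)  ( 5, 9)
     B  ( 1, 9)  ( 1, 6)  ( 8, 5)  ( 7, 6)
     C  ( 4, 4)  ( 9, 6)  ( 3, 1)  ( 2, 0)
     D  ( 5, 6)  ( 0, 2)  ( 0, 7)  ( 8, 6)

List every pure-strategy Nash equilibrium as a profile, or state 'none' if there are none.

Nash profiles: (C,Q)

(A,P): not NE [P2→S gives 9>5]
(A,Q): not NE [P1→C gives 9>3; P2→S gives 9>1]
(A,R): not NE [P1→B gives 8>2; P2→S gives 9>1]
(A,S): not NE [P1→D gives 8>5]
(B,P): not NE [P1→A gives 9>1]
(B,Q): not NE [P1→C gives 9>1; P2→P gives 9>6]
(B,R): not NE [P2→P gives 9>5]
(B,S): not NE [P1→D gives 8>7; P2→P gives 9>6]
(C,P): not NE [P1→A gives 9>4; P2→Q gives 6>4]
(C,Q): NE
(C,R): not NE [P1→B gives 8>3; P2→Q gives 6>1]
(C,S): not NE [P1→D gives 8>2; P2→Q gives 6>0]
(D,P): not NE [P1→A gives 9>5; P2→R gives 7>6]
(D,Q): not NE [P1→C gives 9>0; P2→R gives 7>2]
(D,R): not NE [P1→B gives 8>0]
(D,S): not NE [P2→R gives 7>6]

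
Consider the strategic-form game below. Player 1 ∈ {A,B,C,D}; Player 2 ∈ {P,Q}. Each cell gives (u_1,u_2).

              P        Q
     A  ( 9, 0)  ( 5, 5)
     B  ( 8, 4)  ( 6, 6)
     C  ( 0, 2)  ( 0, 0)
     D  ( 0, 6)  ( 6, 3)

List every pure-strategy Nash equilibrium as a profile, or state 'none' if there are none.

PSNE = {(B,Q)}

(A,P): not NE [P2→Q gives 5>0]
(A,Q): not NE [P1→D gives 6>5]
(B,P): not NE [P1→A gives 9>8; P2→Q gives 6>4]
(B,Q): NE
(C,P): not NE [P1→A gives 9>0]
(C,Q): not NE [P1→D gives 6>0; P2→P gives 2>0]
(D,P): not NE [P1→A gives 9>0]
(D,Q): not NE [P2→P gives 6>3]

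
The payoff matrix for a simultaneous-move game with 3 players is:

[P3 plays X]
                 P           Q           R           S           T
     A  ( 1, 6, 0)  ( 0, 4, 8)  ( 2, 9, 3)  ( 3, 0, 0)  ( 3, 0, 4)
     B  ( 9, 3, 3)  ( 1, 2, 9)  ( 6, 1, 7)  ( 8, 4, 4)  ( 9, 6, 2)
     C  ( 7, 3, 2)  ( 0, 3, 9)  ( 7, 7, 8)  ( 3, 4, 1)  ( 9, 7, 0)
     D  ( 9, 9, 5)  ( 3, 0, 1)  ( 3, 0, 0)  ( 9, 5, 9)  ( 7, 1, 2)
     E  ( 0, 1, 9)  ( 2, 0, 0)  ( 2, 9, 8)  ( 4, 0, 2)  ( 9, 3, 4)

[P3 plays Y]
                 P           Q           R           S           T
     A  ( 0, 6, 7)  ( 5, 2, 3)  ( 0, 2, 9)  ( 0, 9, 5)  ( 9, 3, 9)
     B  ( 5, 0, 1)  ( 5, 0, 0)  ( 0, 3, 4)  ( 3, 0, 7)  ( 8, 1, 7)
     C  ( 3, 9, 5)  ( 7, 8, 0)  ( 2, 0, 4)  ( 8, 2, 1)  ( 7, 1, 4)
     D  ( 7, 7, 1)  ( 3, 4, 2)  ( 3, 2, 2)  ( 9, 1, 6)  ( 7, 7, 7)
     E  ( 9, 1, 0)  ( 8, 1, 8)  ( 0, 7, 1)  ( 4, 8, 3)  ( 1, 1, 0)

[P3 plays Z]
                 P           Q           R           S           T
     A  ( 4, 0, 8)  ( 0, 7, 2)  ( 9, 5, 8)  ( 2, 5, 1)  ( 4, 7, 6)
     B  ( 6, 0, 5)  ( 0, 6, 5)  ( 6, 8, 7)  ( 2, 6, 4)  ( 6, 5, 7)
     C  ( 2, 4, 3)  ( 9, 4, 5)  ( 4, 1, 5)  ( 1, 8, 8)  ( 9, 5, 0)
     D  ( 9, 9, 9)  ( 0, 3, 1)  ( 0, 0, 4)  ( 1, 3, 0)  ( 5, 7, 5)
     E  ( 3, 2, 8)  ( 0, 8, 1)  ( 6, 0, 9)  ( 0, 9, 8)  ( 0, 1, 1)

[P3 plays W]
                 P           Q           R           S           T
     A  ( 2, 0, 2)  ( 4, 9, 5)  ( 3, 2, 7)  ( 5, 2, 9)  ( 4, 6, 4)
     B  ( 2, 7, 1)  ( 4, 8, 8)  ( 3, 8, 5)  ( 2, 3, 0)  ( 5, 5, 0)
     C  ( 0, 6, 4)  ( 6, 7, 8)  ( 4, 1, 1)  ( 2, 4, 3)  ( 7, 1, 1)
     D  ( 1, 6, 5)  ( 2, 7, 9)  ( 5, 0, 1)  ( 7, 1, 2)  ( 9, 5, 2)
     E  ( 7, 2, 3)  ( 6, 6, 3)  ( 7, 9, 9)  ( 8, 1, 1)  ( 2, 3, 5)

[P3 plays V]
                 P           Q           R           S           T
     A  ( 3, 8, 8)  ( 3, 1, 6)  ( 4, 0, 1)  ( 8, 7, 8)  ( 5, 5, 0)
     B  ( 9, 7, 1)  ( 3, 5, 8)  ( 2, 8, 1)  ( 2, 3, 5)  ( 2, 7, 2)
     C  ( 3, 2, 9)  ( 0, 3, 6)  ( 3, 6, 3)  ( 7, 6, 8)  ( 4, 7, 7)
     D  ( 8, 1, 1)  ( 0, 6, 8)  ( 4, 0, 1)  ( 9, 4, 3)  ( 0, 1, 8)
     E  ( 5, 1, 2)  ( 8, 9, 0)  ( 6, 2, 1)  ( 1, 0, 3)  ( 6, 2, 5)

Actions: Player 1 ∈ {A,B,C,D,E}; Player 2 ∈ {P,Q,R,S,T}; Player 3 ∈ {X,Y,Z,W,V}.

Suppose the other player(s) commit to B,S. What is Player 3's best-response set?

P3 best: {Y}

u_3(X vs B,S) = 4
u_3(Y vs B,S) = 7
u_3(Z vs B,S) = 4
u_3(W vs B,S) = 0
u_3(V vs B,S) = 5
max payoff 7 at {Y}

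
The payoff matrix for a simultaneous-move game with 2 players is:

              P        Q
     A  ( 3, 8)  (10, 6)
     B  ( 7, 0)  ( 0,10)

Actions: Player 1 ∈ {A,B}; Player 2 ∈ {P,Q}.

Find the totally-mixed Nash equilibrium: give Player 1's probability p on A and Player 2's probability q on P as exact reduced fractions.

P1 mixes 5/6 on A; P2 mixes 5/7 on P

P1 indiff ⇒ q·3+(1-q)·10 = q·7+(1-q)·0 ⇒ q(-4) = (1-q)(-10) ⇒ q = 5/7
P2 indiff ⇒ p·8+(1-p)·0 = p·6+(1-p)·10 ⇒ p(2) = (1-p)(10) ⇒ p = 5/6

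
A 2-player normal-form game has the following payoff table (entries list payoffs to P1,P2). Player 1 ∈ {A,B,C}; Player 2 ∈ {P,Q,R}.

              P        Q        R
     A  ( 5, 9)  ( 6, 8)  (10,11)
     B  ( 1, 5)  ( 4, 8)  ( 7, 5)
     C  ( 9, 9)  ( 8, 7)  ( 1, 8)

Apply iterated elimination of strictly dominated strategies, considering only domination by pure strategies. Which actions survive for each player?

IESDS → P1:{A,C} P2:{P,R}

P1 drop B (A beats it: P:5>1 Q:6>4 R:10>7)
P2 drop Q (P beats it: A:9>8 C:9>7)
P1→{A,C} P2→{P,R}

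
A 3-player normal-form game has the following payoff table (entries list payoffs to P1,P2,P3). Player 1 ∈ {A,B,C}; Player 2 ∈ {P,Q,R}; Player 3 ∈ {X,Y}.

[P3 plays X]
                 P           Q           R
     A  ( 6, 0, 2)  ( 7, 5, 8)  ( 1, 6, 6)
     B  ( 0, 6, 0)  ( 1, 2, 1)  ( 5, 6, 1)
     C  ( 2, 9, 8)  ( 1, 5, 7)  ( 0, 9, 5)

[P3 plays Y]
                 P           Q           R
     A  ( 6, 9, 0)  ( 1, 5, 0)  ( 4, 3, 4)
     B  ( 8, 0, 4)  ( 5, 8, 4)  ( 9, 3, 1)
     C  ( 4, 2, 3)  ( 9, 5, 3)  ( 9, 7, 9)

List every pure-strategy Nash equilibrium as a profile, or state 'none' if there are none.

Nash profiles: (B,R,X), (C,R,Y)

(A,P,X): not NE [P2→R gives 6>0]
(A,P,Y): not NE [P1→B gives 8>6; P3→X gives 2>0]
(A,Q,X): not NE [P2→R gives 6>5]
(A,Q,Y): not NE [P1→C gives 9>1; P2→P gives 9>5; P3→X gives 8>0]
(A,R,X): not NE [P1→B gives 5>1]
(A,R,Y): not NE [P1→C gives 9>4; P2→P gives 9>3; P3→X gives 6>4]
(B,P,X): not NE [P1→A gives 6>0; P3→Y gives 4>0]
(B,P,Y): not NE [P2→Q gives 8>0]
(B,Q,X): not NE [P1→A gives 7>1; P2→R gives 6>2; P3→Y gives 4>1]
(B,Q,Y): not NE [P1→C gives 9>5]
(B,R,X): NE
(B,R,Y): not NE [P2→Q gives 8>3]
(C,P,X): not NE [P1→A gives 6>2]
(C,P,Y): not NE [P1→B gives 8>4; P2→R gives 7>2; P3→X gives 8>3]
(C,Q,X): not NE [P1→A gives 7>1; P2→R gives 9>5]
(C,Q,Y): not NE [P2→R gives 7>5; P3→X gives 7>3]
(C,R,X): not NE [P1→B gives 5>0; P3→Y gives 9>5]
(C,R,Y): NE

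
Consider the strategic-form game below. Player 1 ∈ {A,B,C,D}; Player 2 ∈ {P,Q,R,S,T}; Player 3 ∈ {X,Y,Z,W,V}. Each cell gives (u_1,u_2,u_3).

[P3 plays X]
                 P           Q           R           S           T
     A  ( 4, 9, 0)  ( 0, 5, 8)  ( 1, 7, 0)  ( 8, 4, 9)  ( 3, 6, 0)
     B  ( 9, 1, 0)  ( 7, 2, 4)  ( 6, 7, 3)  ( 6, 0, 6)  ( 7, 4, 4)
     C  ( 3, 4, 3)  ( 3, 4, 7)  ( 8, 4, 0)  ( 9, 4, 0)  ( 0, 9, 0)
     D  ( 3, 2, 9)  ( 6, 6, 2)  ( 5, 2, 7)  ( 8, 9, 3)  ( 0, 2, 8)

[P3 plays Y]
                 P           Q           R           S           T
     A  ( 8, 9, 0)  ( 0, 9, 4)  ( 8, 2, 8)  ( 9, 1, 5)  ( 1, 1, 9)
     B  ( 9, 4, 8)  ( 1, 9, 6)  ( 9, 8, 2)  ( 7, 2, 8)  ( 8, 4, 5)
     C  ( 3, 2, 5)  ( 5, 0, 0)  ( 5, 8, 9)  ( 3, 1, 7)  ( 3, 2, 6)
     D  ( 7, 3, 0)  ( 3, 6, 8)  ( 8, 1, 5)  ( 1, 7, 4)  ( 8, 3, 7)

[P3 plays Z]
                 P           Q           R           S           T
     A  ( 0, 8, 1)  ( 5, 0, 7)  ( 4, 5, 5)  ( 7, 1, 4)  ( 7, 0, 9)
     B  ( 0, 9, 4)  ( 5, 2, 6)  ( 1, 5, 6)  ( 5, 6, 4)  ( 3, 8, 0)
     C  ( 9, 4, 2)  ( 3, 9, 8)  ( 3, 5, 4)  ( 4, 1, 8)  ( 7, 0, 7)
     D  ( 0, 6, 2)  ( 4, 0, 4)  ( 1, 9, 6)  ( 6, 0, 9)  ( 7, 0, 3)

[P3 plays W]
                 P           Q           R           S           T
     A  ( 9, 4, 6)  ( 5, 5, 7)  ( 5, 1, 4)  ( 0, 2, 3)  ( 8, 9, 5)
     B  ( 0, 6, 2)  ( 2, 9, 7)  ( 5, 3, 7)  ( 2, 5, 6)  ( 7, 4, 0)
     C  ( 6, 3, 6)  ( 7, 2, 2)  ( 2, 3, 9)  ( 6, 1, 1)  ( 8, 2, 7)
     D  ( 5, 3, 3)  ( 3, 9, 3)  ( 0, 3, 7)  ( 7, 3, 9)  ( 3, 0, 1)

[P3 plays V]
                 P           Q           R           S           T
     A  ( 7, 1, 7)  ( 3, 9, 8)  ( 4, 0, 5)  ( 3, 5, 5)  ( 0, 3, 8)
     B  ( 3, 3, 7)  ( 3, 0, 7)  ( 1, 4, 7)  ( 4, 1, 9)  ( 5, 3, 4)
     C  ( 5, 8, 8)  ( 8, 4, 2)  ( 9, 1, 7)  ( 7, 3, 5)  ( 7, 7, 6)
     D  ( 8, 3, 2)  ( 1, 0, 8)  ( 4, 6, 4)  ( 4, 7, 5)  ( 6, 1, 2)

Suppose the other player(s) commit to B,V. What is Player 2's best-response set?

argmax u_2 = {R}

u_2(P vs B,V) = 3
u_2(Q vs B,V) = 0
u_2(R vs B,V) = 4
u_2(S vs B,V) = 1
u_2(T vs B,V) = 3
max payoff 4 at {R}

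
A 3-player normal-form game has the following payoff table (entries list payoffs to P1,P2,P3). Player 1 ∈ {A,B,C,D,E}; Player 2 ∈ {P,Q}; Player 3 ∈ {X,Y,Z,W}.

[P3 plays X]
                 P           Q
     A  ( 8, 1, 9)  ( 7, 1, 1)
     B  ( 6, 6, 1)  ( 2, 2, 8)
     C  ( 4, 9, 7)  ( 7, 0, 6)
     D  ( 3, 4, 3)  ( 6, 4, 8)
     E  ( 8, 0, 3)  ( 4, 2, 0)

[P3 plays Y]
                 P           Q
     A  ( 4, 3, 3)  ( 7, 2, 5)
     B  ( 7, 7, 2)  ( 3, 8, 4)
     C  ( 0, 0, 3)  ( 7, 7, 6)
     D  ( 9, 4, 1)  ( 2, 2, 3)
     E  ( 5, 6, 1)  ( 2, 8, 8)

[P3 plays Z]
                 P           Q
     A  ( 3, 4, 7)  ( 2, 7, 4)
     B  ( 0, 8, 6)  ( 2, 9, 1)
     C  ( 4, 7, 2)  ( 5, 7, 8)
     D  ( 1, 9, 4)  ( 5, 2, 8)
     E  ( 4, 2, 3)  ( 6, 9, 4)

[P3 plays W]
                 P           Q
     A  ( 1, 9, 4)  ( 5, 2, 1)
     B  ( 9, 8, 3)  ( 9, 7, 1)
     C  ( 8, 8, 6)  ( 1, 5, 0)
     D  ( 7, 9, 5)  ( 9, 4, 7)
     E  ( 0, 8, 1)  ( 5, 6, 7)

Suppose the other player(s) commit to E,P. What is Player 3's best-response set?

u_3(X vs E,P) = 3
u_3(Y vs E,P) = 1
u_3(Z vs E,P) = 3
u_3(W vs E,P) = 1
max payoff 3 at {X,Z}

P3 best: {X,Z}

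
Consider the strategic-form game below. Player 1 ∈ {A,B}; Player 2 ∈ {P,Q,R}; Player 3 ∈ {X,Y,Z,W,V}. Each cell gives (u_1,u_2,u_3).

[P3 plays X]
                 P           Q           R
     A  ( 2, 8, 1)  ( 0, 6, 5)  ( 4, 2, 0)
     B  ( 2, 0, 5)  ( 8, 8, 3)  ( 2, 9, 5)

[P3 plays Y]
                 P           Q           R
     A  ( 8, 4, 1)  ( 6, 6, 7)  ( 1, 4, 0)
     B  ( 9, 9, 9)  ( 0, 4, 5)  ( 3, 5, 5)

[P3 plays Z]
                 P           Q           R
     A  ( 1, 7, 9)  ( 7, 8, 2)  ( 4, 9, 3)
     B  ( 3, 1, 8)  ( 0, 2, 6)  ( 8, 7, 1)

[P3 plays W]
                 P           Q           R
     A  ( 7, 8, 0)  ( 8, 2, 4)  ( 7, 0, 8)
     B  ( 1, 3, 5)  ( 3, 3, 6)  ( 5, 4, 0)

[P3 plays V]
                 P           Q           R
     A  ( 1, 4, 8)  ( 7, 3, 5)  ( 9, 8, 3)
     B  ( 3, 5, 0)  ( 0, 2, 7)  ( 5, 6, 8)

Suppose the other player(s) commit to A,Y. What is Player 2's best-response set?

u_2(P vs A,Y) = 4
u_2(Q vs A,Y) = 6
u_2(R vs A,Y) = 4
max payoff 6 at {Q}

P2 best: {Q}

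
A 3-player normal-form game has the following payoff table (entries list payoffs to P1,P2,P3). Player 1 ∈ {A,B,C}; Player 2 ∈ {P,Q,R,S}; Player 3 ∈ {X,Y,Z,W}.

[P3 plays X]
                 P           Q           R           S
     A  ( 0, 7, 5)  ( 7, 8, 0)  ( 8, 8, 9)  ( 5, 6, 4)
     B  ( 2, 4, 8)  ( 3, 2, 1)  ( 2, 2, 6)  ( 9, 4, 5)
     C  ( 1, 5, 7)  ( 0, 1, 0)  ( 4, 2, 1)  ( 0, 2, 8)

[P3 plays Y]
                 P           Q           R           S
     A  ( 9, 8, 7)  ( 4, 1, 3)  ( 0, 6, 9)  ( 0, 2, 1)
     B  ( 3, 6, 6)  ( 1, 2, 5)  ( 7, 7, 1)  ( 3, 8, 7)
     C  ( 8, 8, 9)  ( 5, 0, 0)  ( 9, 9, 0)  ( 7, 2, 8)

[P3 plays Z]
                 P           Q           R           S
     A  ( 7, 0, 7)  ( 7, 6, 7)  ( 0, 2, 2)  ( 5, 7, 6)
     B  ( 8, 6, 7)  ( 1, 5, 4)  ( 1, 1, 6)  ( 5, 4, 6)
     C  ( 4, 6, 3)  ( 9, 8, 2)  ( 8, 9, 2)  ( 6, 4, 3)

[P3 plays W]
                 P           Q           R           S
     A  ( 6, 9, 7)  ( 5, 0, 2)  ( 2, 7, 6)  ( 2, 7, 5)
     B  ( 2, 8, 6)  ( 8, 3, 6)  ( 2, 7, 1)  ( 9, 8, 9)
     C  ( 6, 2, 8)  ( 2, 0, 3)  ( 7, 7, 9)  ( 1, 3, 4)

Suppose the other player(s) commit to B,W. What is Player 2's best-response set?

BR_2 = {P,S}

u_2(P vs B,W) = 8
u_2(Q vs B,W) = 3
u_2(R vs B,W) = 7
u_2(S vs B,W) = 8
max payoff 8 at {P,S}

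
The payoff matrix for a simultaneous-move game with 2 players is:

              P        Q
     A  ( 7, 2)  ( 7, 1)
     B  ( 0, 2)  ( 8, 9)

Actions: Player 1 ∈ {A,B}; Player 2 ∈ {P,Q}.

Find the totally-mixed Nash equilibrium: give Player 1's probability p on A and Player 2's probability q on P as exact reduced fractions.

P1 mixes 7/8 on A; P2 mixes 1/8 on P

P1 indiff ⇒ q·7+(1-q)·7 = q·0+(1-q)·8 ⇒ q(7) = (1-q)(1) ⇒ q = 1/8
P2 indiff ⇒ p·2+(1-p)·2 = p·1+(1-p)·9 ⇒ p(1) = (1-p)(7) ⇒ p = 7/8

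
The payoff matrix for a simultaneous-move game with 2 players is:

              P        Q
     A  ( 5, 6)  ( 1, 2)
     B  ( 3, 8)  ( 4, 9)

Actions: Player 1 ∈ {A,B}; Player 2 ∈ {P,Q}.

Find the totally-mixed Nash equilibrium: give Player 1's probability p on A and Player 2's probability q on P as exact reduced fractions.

(p,q) = (1/5, 3/5)

P1 indiff ⇒ q·5+(1-q)·1 = q·3+(1-q)·4 ⇒ q(2) = (1-q)(3) ⇒ q = 3/5
P2 indiff ⇒ p·6+(1-p)·8 = p·2+(1-p)·9 ⇒ p(4) = (1-p)(1) ⇒ p = 1/5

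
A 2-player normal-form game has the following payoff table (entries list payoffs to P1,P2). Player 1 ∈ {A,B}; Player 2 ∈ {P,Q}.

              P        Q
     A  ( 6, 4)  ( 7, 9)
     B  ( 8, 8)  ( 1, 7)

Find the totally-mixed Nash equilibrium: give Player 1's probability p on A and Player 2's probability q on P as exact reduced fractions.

(p,q) = (1/6, 3/4)

P1 indiff ⇒ q·6+(1-q)·7 = q·8+(1-q)·1 ⇒ q(-2) = (1-q)(-6) ⇒ q = 3/4
P2 indiff ⇒ p·4+(1-p)·8 = p·9+(1-p)·7 ⇒ p(-5) = (1-p)(-1) ⇒ p = 1/6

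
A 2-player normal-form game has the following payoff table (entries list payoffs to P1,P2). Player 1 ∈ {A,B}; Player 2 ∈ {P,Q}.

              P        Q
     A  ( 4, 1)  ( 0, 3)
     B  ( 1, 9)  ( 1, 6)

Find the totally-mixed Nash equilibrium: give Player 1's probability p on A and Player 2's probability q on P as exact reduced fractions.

P1 indiff ⇒ q·4+(1-q)·0 = q·1+(1-q)·1 ⇒ q(3) = (1-q)(1) ⇒ q = 1/4
P2 indiff ⇒ p·1+(1-p)·9 = p·3+(1-p)·6 ⇒ p(-2) = (1-p)(-3) ⇒ p = 3/5

(p,q) = (3/5, 1/4)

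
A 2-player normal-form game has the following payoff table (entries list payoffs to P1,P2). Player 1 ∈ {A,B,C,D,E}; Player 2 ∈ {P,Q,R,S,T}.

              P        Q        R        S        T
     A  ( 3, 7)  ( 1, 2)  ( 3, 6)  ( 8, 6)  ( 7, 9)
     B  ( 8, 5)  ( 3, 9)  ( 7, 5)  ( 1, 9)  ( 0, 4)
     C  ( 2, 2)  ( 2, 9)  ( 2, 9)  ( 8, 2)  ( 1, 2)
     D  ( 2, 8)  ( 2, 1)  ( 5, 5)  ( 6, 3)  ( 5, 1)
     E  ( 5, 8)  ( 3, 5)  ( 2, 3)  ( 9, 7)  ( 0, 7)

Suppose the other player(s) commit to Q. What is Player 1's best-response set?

BR_1 = {B,E}

u_1(A vs Q) = 1
u_1(B vs Q) = 3
u_1(C vs Q) = 2
u_1(D vs Q) = 2
u_1(E vs Q) = 3
max payoff 3 at {B,E}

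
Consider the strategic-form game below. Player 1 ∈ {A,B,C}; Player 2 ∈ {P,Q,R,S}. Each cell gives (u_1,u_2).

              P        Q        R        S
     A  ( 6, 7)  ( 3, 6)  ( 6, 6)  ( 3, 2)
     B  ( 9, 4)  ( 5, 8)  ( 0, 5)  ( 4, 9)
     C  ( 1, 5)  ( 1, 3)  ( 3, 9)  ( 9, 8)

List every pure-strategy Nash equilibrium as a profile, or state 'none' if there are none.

No pure NE.

(A,P): not NE [P1→B gives 9>6]
(A,Q): not NE [P1→B gives 5>3; P2→P gives 7>6]
(A,R): not NE [P2→P gives 7>6]
(A,S): not NE [P1→C gives 9>3; P2→P gives 7>2]
(B,P): not NE [P2→S gives 9>4]
(B,Q): not NE [P2→S gives 9>8]
(B,R): not NE [P1→A gives 6>0; P2→S gives 9>5]
(B,S): not NE [P1→C gives 9>4]
(C,P): not NE [P1→B gives 9>1; P2→R gives 9>5]
(C,Q): not NE [P1→B gives 5>1; P2→R gives 9>3]
(C,R): not NE [P1→A gives 6>3]
(C,S): not NE [P2→R gives 9>8]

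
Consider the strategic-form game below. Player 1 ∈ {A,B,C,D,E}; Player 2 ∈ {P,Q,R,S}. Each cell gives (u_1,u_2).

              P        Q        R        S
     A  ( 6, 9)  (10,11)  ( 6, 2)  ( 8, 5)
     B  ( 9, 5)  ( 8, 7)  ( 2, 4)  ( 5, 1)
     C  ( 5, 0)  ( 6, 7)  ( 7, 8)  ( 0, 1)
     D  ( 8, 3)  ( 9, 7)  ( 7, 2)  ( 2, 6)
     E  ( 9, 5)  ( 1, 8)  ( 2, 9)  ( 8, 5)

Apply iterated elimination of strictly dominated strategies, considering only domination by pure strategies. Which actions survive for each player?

Survivors P1:{A,C,D} P2:{Q,R}

P2 drop P (Q beats it: A:11>9 B:7>5 C:7>0 D:7>3 E:8>5)
P1 drop B (A beats it: Q:10>8 R:6>2 S:8>5)
P2 drop S (Q beats it: A:11>5 C:7>1 D:7>6 E:8>5)
P1 drop E (A beats it: Q:10>1 R:6>2)
P1→{A,C,D} P2→{Q,R}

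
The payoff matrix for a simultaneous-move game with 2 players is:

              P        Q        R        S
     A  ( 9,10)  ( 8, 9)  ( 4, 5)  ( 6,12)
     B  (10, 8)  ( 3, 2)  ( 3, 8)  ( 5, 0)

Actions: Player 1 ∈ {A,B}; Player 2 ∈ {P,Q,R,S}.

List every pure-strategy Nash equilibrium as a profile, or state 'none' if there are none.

NE set: (A,S), (B,P)

(A,P): not NE [P1→B gives 10>9; P2→S gives 12>10]
(A,Q): not NE [P2→S gives 12>9]
(A,R): not NE [P2→S gives 12>5]
(A,S): NE
(B,P): NE
(B,Q): not NE [P1→A gives 8>3; P2→R gives 8>2]
(B,R): not NE [P1→A gives 4>3]
(B,S): not NE [P1→A gives 6>5; P2→R gives 8>0]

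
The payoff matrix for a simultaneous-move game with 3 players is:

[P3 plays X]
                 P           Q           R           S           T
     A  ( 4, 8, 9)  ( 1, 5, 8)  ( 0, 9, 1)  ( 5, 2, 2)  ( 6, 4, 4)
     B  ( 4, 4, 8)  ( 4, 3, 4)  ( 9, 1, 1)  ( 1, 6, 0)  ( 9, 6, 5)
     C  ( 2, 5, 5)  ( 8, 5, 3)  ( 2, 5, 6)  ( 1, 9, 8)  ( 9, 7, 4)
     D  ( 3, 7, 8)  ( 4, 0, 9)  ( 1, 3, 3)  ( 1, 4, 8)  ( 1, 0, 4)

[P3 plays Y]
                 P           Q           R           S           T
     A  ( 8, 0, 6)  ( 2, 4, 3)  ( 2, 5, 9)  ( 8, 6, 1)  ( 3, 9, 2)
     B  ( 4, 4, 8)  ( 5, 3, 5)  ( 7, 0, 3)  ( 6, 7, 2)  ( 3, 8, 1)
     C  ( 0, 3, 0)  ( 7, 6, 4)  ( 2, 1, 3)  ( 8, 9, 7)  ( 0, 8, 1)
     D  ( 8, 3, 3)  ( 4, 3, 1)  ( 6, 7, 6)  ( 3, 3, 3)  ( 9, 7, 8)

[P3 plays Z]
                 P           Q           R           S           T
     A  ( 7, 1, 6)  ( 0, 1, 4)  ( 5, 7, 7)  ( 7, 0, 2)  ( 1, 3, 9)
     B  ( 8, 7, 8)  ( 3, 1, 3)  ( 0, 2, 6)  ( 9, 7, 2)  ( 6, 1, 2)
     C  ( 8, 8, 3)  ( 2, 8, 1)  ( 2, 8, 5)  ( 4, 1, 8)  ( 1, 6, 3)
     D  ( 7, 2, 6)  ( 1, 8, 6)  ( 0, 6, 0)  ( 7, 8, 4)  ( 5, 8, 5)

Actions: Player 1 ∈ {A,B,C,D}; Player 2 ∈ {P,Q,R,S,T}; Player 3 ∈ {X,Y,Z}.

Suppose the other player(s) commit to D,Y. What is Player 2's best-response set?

u_2(P vs D,Y) = 3
u_2(Q vs D,Y) = 3
u_2(R vs D,Y) = 7
u_2(S vs D,Y) = 3
u_2(T vs D,Y) = 7
max payoff 7 at {R,T}

P2 best: {R,T}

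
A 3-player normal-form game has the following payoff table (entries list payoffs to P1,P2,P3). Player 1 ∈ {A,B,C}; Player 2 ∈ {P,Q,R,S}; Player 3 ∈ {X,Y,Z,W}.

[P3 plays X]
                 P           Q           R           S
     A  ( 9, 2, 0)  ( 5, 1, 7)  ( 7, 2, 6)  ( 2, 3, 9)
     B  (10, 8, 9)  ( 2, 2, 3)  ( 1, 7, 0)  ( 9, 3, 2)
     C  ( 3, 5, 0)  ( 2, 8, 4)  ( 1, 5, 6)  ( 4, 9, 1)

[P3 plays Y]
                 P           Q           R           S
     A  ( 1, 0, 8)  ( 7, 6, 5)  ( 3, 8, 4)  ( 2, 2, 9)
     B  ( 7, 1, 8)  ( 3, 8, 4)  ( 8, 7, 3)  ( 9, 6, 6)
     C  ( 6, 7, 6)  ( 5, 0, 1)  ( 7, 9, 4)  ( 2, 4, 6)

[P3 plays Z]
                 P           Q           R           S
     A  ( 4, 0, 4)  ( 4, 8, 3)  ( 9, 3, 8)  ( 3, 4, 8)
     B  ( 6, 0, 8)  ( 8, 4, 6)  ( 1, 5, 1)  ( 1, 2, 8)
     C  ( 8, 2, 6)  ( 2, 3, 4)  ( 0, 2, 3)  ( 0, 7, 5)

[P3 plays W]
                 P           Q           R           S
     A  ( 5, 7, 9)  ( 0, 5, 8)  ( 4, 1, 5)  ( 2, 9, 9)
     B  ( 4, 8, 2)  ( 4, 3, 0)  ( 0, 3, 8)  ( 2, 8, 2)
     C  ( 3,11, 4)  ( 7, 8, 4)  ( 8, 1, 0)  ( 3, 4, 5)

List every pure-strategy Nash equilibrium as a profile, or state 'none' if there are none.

Nash profiles: (B,P,X)

(A,P,X): not NE [P1→B gives 10>9; P2→S gives 3>2; P3→W gives 9>0]
(A,P,Y): not NE [P1→B gives 7>1; P2→R gives 8>0; P3→W gives 9>8]
(A,P,Z): not NE [P1→C gives 8>4; P2→Q gives 8>0; P3→W gives 9>4]
(A,P,W): not NE [P2→S gives 9>7]
(A,Q,X): not NE [P2→S gives 3>1; P3→W gives 8>7]
(A,Q,Y): not NE [P2→R gives 8>6; P3→W gives 8>5]
(A,Q,Z): not NE [P1→B gives 8>4; P3→W gives 8>3]
(A,Q,W): not NE [P1→C gives 7>0; P2→S gives 9>5]
(A,R,X): not NE [P2→S gives 3>2; P3→Z gives 8>6]
(A,R,Y): not NE [P1→B gives 8>3; P3→Z gives 8>4]
(A,R,Z): not NE [P2→Q gives 8>3]
(A,R,W): not NE [P1→C gives 8>4; P2→S gives 9>1; P3→Z gives 8>5]
(A,S,X): not NE [P1→B gives 9>2]
(A,S,Y): not NE [P1→B gives 9>2; P2→R gives 8>2]
(A,S,Z): not NE [P2→Q gives 8>4; P3→W gives 9>8]
(A,S,W): not NE [P1→C gives 3>2]
(B,P,X): NE
(B,P,Y): not NE [P2→Q gives 8>1; P3→X gives 9>8]
(B,P,Z): not NE [P1→C gives 8>6; P2→R gives 5>0; P3→X gives 9>8]
(B,P,W): not NE [P1→A gives 5>4; P3→X gives 9>2]
(B,Q,X): not NE [P1→A gives 5>2; P2→P gives 8>2; P3→Z gives 6>3]
(B,Q,Y): not NE [P1→A gives 7>3; P3→Z gives 6>4]
(B,Q,Z): not NE [P2→R gives 5>4]
(B,Q,W): not NE [P1→C gives 7>4; P2→S gives 8>3; P3→Z gives 6>0]
(B,R,X): not NE [P1→A gives 7>1; P2→P gives 8>7; P3→W gives 8>0]
(B,R,Y): not NE [P2→Q gives 8>7; P3→W gives 8>3]
(B,R,Z): not NE [P1→A gives 9>1; P3→W gives 8>1]
(B,R,W): not NE [P1→C gives 8>0; P2→S gives 8>3]
(B,S,X): not NE [P2→P gives 8>3; P3→Z gives 8>2]
(B,S,Y): not NE [P2→Q gives 8>6; P3→Z gives 8>6]
(B,S,Z): not NE [P1→A gives 3>1; P2→R gives 5>2]
(B,S,W): not NE [P1→C gives 3>2; P3→Z gives 8>2]
(C,P,X): not NE [P1→B gives 10>3; P2→S gives 9>5; P3→Z gives 6>0]
(C,P,Y): not NE [P1→B gives 7>6; P2→R gives 9>7]
(C,P,Z): not NE [P2→S gives 7>2]
(C,P,W): not NE [P1→A gives 5>3; P3→Z gives 6>4]
(C,Q,X): not NE [P1→A gives 5>2; P2→S gives 9>8]
(C,Q,Y): not NE [P1→A gives 7>5; P2→R gives 9>0; P3→W gives 4>1]
(C,Q,Z): not NE [P1→B gives 8>2; P2→S gives 7>3]
(C,Q,W): not NE [P2→P gives 11>8]
(C,R,X): not NE [P1→A gives 7>1; P2→S gives 9>5]
(C,R,Y): not NE [P1→B gives 8>7; P3→X gives 6>4]
(C,R,Z): not NE [P1→A gives 9>0; P2→S gives 7>2; P3→X gives 6>3]
(C,R,W): not NE [P2→P gives 11>1; P3→X gives 6>0]
(C,S,X): not NE [P1→B gives 9>4; P3→Y gives 6>1]
(C,S,Y): not NE [P1→B gives 9>2; P2→R gives 9>4]
(C,S,Z): not NE [P1→A gives 3>0; P3→Y gives 6>5]
(C,S,W): not NE [P2→P gives 11>4; P3→Y gives 6>5]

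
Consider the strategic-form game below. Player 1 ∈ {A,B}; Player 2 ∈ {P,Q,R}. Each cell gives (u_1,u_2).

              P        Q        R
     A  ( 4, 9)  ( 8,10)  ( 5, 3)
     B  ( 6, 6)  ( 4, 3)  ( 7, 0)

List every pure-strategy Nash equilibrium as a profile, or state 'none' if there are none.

NE set: (A,Q), (B,P)

(A,P): not NE [P1→B gives 6>4; P2→Q gives 10>9]
(A,Q): NE
(A,R): not NE [P1→B gives 7>5; P2→Q gives 10>3]
(B,P): NE
(B,Q): not NE [P1→A gives 8>4; P2→P gives 6>3]
(B,R): not NE [P2→P gives 6>0]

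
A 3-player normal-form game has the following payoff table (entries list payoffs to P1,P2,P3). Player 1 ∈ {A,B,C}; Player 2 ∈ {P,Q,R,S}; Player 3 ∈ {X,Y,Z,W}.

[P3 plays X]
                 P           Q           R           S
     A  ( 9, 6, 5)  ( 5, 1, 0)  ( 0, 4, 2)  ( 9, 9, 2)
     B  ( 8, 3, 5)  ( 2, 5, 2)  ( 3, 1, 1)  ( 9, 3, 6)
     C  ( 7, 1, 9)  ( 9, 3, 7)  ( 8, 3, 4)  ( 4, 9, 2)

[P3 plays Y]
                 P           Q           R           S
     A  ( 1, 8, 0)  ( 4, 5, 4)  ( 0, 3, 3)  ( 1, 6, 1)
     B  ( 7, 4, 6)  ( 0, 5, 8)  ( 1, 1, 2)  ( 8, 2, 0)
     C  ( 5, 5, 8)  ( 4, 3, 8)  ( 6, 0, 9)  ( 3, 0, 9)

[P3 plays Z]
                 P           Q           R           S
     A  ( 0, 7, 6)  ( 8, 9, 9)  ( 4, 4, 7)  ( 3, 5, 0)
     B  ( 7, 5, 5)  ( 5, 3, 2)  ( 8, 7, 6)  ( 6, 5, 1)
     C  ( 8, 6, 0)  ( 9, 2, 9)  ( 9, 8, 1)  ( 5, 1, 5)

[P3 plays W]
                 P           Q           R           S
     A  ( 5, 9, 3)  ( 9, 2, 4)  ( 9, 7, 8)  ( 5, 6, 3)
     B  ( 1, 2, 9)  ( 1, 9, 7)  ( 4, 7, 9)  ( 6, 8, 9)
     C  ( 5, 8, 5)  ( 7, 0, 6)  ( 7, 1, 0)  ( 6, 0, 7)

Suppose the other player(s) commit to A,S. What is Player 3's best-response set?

u_3(X vs A,S) = 2
u_3(Y vs A,S) = 1
u_3(Z vs A,S) = 0
u_3(W vs A,S) = 3
max payoff 3 at {W}

argmax u_3 = {W}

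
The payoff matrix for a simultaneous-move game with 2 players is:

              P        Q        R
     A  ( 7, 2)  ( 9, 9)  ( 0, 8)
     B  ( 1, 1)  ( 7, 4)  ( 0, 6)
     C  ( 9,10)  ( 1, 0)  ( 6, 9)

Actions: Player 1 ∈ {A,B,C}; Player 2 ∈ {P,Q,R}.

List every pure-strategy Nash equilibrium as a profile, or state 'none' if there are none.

(A,P): not NE [P1→C gives 9>7; P2→Q gives 9>2]
(A,Q): NE
(A,R): not NE [P1→C gives 6>0; P2→Q gives 9>8]
(B,P): not NE [P1→C gives 9>1; P2→R gives 6>1]
(B,Q): not NE [P1→A gives 9>7; P2→R gives 6>4]
(B,R): not NE [P1→C gives 6>0]
(C,P): NE
(C,Q): not NE [P1→A gives 9>1; P2→P gives 10>0]
(C,R): not NE [P2→P gives 10>9]

PSNE = {(A,Q), (C,P)}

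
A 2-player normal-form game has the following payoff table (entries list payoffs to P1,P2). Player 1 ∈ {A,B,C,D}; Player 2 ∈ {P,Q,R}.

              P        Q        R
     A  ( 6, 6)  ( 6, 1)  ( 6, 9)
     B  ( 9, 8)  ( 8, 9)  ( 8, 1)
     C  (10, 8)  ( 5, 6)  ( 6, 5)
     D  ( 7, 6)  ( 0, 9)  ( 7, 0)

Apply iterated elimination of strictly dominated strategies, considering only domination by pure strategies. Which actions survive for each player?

P1 drop A (B beats it: P:9>6 Q:8>6 R:8>6)
P1 drop D (B beats it: P:9>7 Q:8>0 R:8>7)
P2 drop R (P beats it: B:8>1 C:8>5)
P1→{B,C} P2→{P,Q}

Survivors P1:{B,C} P2:{P,Q}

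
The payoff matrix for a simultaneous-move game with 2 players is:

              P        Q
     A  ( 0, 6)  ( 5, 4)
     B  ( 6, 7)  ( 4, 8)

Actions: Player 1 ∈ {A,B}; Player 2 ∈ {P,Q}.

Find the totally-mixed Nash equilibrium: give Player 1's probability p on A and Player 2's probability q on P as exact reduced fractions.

(p,q) = (1/3, 1/7)

P1 indiff ⇒ q·0+(1-q)·5 = q·6+(1-q)·4 ⇒ q(-6) = (1-q)(-1) ⇒ q = 1/7
P2 indiff ⇒ p·6+(1-p)·7 = p·4+(1-p)·8 ⇒ p(2) = (1-p)(1) ⇒ p = 1/3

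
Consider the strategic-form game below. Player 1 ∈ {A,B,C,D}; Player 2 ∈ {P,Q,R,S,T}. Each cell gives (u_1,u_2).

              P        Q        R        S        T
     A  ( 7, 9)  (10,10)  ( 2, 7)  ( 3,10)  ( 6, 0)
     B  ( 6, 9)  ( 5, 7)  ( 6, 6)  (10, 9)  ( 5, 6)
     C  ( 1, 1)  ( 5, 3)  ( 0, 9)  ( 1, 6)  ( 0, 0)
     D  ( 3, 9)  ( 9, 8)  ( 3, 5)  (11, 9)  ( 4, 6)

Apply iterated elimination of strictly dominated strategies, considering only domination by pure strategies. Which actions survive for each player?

P1 drop C (A beats it: P:7>1 Q:10>5 R:2>0 S:3>1 T:6>0)
P2 drop R (P beats it: A:9>7 B:9>6 D:9>5)
P2 drop T (P beats it: A:9>0 B:9>6 D:9>6)
P1→{A,B,D} P2→{P,Q,S}

IESDS → P1:{A,B,D} P2:{P,Q,S}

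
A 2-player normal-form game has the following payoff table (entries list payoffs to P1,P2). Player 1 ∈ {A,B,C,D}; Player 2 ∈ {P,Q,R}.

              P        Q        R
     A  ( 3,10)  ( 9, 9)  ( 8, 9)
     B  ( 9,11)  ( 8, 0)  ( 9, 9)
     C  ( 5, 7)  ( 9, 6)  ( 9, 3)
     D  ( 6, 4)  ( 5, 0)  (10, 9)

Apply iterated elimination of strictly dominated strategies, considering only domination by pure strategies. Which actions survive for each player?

P2 drop Q (P beats it: A:10>9 B:11>0 C:7>6 D:4>0)
P1 drop A (B beats it: P:9>3 R:9>8)
P1 drop C (D beats it: P:6>5 R:10>9)
P1→{B,D} P2→{P,R}

Remaining: P1:{B,D} P2:{P,R}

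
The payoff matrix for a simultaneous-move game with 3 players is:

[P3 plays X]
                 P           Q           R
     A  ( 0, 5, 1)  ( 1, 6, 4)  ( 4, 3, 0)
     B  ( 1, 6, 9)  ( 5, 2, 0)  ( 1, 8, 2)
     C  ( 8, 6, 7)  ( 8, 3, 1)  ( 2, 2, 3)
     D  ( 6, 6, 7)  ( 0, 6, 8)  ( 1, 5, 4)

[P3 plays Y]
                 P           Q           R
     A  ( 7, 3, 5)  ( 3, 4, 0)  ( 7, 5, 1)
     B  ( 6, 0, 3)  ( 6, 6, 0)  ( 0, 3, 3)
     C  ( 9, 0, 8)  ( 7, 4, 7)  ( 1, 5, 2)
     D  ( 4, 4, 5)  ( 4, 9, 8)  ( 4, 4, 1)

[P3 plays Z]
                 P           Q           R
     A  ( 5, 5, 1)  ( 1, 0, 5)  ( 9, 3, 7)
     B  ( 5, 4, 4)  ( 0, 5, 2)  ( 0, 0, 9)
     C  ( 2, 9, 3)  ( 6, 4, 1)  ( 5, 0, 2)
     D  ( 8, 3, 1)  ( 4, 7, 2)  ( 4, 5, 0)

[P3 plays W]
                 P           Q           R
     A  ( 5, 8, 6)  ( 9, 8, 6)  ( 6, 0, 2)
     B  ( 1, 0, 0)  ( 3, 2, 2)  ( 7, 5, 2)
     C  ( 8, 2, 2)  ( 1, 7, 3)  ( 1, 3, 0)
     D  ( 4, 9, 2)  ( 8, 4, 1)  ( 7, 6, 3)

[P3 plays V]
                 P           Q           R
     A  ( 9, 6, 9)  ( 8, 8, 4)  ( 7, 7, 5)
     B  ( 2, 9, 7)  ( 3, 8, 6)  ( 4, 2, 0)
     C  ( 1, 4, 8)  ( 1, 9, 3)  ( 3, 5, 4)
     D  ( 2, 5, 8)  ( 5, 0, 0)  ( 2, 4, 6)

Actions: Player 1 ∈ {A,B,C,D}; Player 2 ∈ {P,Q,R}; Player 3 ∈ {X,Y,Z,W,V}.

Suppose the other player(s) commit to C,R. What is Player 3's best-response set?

BR_3 = {V}

u_3(X vs C,R) = 3
u_3(Y vs C,R) = 2
u_3(Z vs C,R) = 2
u_3(W vs C,R) = 0
u_3(V vs C,R) = 4
max payoff 4 at {V}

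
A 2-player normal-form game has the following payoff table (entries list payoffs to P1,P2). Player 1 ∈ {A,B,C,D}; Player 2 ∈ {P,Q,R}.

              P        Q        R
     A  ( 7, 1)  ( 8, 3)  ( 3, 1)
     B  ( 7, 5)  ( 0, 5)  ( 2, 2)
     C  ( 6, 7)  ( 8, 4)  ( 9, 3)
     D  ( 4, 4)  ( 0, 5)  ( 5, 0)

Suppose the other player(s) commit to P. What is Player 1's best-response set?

u_1(A vs P) = 7
u_1(B vs P) = 7
u_1(C vs P) = 6
u_1(D vs P) = 4
max payoff 7 at {A,B}

argmax u_1 = {A,B}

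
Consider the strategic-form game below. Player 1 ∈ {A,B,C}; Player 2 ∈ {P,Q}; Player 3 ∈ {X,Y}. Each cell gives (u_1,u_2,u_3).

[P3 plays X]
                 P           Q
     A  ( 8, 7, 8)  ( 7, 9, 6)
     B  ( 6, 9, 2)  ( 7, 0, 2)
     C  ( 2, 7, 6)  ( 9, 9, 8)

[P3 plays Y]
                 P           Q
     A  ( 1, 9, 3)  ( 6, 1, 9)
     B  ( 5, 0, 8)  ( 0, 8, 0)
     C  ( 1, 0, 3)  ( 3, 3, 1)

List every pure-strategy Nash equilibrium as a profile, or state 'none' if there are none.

NE set: (C,Q,X)

(A,P,X): not NE [P2→Q gives 9>7]
(A,P,Y): not NE [P1→B gives 5>1; P3→X gives 8>3]
(A,Q,X): not NE [P1→C gives 9>7; P3→Y gives 9>6]
(A,Q,Y): not NE [P2→P gives 9>1]
(B,P,X): not NE [P1→A gives 8>6; P3→Y gives 8>2]
(B,P,Y): not NE [P2→Q gives 8>0]
(B,Q,X): not NE [P1→C gives 9>7; P2→P gives 9>0]
(B,Q,Y): not NE [P1→A gives 6>0; P3→X gives 2>0]
(C,P,X): not NE [P1→A gives 8>2; P2→Q gives 9>7]
(C,P,Y): not NE [P1→B gives 5>1; P2→Q gives 3>0; P3→X gives 6>3]
(C,Q,X): NE
(C,Q,Y): not NE [P1→A gives 6>3; P3→X gives 8>1]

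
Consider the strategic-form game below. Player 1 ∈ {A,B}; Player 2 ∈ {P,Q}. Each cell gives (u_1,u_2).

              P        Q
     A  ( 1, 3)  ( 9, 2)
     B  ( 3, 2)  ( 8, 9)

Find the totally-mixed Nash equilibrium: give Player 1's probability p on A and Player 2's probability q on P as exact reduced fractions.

P1 indiff ⇒ q·1+(1-q)·9 = q·3+(1-q)·8 ⇒ q(-2) = (1-q)(-1) ⇒ q = 1/3
P2 indiff ⇒ p·3+(1-p)·2 = p·2+(1-p)·9 ⇒ p(1) = (1-p)(7) ⇒ p = 7/8

p=7/8, q=1/3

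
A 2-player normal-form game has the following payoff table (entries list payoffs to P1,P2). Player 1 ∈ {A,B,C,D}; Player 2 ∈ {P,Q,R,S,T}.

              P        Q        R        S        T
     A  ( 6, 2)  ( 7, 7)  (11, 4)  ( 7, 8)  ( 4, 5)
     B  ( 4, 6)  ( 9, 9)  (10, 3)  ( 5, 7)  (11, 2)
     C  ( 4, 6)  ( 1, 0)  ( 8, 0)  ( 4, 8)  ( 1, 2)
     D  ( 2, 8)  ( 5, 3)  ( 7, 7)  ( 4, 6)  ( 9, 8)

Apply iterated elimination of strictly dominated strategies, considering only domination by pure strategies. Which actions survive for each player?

Remaining: P1:{A,B} P2:{Q,S}

P1 drop C (A beats it: P:6>4 Q:7>1 R:11>8 S:7>4 T:4>1)
P1 drop D (B beats it: P:4>2 Q:9>5 R:10>7 S:5>4 T:11>9)
P2 drop P (Q beats it: A:7>2 B:9>6)
P2 drop R (Q beats it: A:7>4 B:9>3)
P2 drop T (Q beats it: A:7>5 B:9>2)
P1→{A,B} P2→{Q,S}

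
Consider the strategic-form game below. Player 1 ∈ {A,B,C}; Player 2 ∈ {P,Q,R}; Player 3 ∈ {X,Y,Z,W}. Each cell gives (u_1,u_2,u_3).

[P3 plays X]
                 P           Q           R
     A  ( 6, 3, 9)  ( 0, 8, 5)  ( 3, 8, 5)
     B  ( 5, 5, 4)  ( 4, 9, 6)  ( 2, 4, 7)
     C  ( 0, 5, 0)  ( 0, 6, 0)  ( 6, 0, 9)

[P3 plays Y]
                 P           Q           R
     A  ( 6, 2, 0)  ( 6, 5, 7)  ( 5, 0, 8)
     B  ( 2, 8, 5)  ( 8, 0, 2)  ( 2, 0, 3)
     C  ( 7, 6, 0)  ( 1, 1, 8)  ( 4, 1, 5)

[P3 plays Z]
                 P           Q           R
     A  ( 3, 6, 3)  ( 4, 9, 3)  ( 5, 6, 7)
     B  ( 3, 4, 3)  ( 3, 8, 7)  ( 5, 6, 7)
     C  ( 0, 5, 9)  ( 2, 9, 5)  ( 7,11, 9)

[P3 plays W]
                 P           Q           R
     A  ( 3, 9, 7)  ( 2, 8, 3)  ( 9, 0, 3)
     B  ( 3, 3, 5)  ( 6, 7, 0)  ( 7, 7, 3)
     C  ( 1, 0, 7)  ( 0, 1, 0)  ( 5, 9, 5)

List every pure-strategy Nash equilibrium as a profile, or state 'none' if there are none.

(A,P,X): not NE [P2→R gives 8>3]
(A,P,Y): not NE [P1→C gives 7>6; P2→Q gives 5>2; P3→X gives 9>0]
(A,P,Z): not NE [P2→Q gives 9>6; P3→X gives 9>3]
(A,P,W): not NE [P3→X gives 9>7]
(A,Q,X): not NE [P1→B gives 4>0; P3→Y gives 7>5]
(A,Q,Y): not NE [P1→B gives 8>6]
(A,Q,Z): not NE [P3→Y gives 7>3]
(A,Q,W): not NE [P1→B gives 6>2; P2→P gives 9>8; P3→Y gives 7>3]
(A,R,X): not NE [P1→C gives 6>3; P3→Y gives 8>5]
(A,R,Y): not NE [P2→Q gives 5>0]
(A,R,Z): not NE [P1→C gives 7>5; P2→Q gives 9>6; P3→Y gives 8>7]
(A,R,W): not NE [P2→P gives 9>0; P3→Y gives 8>3]
(B,P,X): not NE [P1→A gives 6>5; P2→Q gives 9>5; P3→W gives 5>4]
(B,P,Y): not NE [P1→C gives 7>2]
(B,P,Z): not NE [P2→Q gives 8>4; P3→W gives 5>3]
(B,P,W): not NE [P2→R gives 7>3]
(B,Q,X): not NE [P3→Z gives 7>6]
(B,Q,Y): not NE [P2→P gives 8>0; P3→Z gives 7>2]
(B,Q,Z): not NE [P1→A gives 4>3]
(B,Q,W): not NE [P3→Z gives 7>0]
(B,R,X): not NE [P1→C gives 6>2; P2→Q gives 9>4]
(B,R,Y): not NE [P1→A gives 5>2; P2→P gives 8>0; P3→Z gives 7>3]
(B,R,Z): not NE [P1→C gives 7>5; P2→Q gives 8>6]
(B,R,W): not NE [P1→A gives 9>7; P3→Z gives 7>3]
(C,P,X): not NE [P1→A gives 6>0; P2→Q gives 6>5; P3→Z gives 9>0]
(C,P,Y): not NE [P3→Z gives 9>0]
(C,P,Z): not NE [P1→B gives 3>0; P2→R gives 11>5]
(C,P,W): not NE [P1→B gives 3>1; P2→R gives 9>0; P3→Z gives 9>7]
(C,Q,X): not NE [P1→B gives 4>0; P3→Y gives 8>0]
(C,Q,Y): not NE [P1→B gives 8>1; P2→P gives 6>1]
(C,Q,Z): not NE [P1→A gives 4>2; P2→R gives 11>9; P3→Y gives 8>5]
(C,Q,W): not NE [P1→B gives 6>0; P2→R gives 9>1; P3→Y gives 8>0]
(C,R,X): not NE [P2→Q gives 6>0]
(C,R,Y): not NE [P1→A gives 5>4; P2→P gives 6>1; P3→Z gives 9>5]
(C,R,Z): NE
(C,R,W): not NE [P1→A gives 9>5; P3→Z gives 9>5]

Nash profiles: (C,R,Z)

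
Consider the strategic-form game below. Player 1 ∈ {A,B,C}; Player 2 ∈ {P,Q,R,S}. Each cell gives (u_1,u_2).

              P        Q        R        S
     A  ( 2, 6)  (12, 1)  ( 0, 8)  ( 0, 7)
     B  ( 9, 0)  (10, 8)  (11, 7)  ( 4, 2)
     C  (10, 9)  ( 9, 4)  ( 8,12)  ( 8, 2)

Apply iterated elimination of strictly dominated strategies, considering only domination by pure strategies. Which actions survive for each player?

P2 drop P (R beats it: A:8>6 B:7>0 C:12>9)
P2 drop S (R beats it: A:8>7 B:7>2 C:12>2)
P1 drop C (B beats it: Q:10>9 R:11>8)
P1→{A,B} P2→{Q,R}

Survivors P1:{A,B} P2:{Q,R}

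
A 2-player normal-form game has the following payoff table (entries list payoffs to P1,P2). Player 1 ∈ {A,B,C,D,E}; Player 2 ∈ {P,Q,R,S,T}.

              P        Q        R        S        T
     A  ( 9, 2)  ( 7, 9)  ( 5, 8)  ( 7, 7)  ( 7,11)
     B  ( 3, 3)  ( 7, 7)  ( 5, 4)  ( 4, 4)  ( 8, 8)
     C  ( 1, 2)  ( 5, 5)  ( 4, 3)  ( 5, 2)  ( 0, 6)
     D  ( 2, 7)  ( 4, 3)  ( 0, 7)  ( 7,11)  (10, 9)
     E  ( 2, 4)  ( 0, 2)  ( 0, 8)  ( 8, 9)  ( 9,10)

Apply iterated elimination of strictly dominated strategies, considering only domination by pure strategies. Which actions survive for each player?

Survivors P1:{D,E} P2:{S,T}

P1 drop C (A beats it: P:9>1 Q:7>5 R:5>4 S:7>5 T:7>0)
P2 drop P (S beats it: A:7>2 B:4>3 D:11>7 E:9>4)
P2 drop Q (T beats it: A:11>9 B:8>7 D:9>3 E:10>2)
P2 drop R (T beats it: A:11>8 B:8>4 D:9>7 E:10>8)
P1 drop A (E beats it: S:8>7 T:9>7)
P1 drop B (D beats it: S:7>4 T:10>8)
P1→{D,E} P2→{S,T}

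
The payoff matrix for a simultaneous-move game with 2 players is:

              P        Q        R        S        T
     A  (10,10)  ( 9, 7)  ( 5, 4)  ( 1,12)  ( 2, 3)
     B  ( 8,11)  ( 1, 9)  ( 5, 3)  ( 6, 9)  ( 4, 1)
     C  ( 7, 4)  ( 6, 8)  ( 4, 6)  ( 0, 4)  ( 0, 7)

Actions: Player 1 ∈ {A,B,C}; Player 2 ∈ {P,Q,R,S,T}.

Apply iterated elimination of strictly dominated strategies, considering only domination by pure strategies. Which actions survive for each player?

P1 drop C (A beats it: P:10>7 Q:9>6 R:5>4 S:1>0 T:2>0)
P2 drop Q (P beats it: A:10>7 B:11>9)
P2 drop R (P beats it: A:10>4 B:11>3)
P2 drop T (P beats it: A:10>3 B:11>1)
P1→{A,B} P2→{P,S}

IESDS → P1:{A,B} P2:{P,S}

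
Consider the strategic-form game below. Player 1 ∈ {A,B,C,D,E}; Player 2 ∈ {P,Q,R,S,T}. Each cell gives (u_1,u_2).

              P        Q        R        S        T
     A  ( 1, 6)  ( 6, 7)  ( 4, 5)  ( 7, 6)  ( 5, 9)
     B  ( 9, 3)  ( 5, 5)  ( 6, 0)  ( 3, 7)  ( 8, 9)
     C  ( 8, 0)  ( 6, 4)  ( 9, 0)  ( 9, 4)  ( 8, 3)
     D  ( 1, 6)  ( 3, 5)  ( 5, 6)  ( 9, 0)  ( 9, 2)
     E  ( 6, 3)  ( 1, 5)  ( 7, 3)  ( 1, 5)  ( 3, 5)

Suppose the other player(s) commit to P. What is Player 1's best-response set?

P1 best: {B}

u_1(A vs P) = 1
u_1(B vs P) = 9
u_1(C vs P) = 8
u_1(D vs P) = 1
u_1(E vs P) = 6
max payoff 9 at {B}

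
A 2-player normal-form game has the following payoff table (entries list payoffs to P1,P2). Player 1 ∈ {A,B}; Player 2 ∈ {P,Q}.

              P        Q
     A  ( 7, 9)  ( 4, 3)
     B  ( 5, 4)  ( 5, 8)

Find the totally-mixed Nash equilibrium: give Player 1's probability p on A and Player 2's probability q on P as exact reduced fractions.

P1 indiff ⇒ q·7+(1-q)·4 = q·5+(1-q)·5 ⇒ q(2) = (1-q)(1) ⇒ q = 1/3
P2 indiff ⇒ p·9+(1-p)·4 = p·3+(1-p)·8 ⇒ p(6) = (1-p)(4) ⇒ p = 2/5

(p,q) = (2/5, 1/3)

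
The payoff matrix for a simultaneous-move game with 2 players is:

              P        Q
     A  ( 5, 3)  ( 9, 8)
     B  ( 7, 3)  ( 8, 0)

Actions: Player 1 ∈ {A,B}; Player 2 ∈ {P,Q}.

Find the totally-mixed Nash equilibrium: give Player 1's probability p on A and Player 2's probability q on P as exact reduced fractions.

P1 indiff ⇒ q·5+(1-q)·9 = q·7+(1-q)·8 ⇒ q(-2) = (1-q)(-1) ⇒ q = 1/3
P2 indiff ⇒ p·3+(1-p)·3 = p·8+(1-p)·0 ⇒ p(-5) = (1-p)(-3) ⇒ p = 3/8

p=3/8, q=1/3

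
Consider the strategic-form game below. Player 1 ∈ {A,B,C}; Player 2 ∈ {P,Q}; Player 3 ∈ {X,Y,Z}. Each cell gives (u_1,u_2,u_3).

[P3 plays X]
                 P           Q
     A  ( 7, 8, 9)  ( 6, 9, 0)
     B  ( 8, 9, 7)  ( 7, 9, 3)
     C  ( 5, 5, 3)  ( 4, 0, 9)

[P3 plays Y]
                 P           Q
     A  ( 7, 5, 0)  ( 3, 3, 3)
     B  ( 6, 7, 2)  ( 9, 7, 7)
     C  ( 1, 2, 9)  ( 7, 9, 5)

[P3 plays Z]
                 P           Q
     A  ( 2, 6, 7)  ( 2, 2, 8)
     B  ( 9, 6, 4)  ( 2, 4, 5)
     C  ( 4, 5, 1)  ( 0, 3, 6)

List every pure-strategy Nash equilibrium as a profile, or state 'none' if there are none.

(A,P,X): not NE [P1→B gives 8>7; P2→Q gives 9>8]
(A,P,Y): not NE [P3→X gives 9>0]
(A,P,Z): not NE [P1→B gives 9>2; P3→X gives 9>7]
(A,Q,X): not NE [P1→B gives 7>6; P3→Z gives 8>0]
(A,Q,Y): not NE [P1→B gives 9>3; P2→P gives 5>3; P3→Z gives 8>3]
(A,Q,Z): not NE [P2→P gives 6>2]
(B,P,X): NE
(B,P,Y): not NE [P1→A gives 7>6; P3→X gives 7>2]
(B,P,Z): not NE [P3→X gives 7>4]
(B,Q,X): not NE [P3→Y gives 7>3]
(B,Q,Y): NE
(B,Q,Z): not NE [P2→P gives 6>4; P3→Y gives 7>5]
(C,P,X): not NE [P1→B gives 8>5; P3→Y gives 9>3]
(C,P,Y): not NE [P1→A gives 7>1; P2→Q gives 9>2]
(C,P,Z): not NE [P1→B gives 9>4; P3→Y gives 9>1]
(C,Q,X): not NE [P1→B gives 7>4; P2→P gives 5>0]
(C,Q,Y): not NE [P1→B gives 9>7; P3→X gives 9>5]
(C,Q,Z): not NE [P1→B gives 2>0; P2→P gives 5>3; P3→X gives 9>6]

Nash profiles: (B,P,X), (B,Q,Y)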